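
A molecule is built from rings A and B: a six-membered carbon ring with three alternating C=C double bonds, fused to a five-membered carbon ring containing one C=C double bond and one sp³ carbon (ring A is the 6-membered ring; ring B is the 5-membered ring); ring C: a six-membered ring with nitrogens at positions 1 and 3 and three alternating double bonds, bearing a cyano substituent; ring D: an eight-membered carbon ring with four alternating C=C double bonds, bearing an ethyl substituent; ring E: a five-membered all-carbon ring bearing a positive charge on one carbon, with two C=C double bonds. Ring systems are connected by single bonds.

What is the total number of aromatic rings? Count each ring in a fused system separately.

Ring A has a continuous p-orbital overlap around the ring; 3 ring double bonds give 6 π electrons. That satisfies 4n+2 with n=1, so ring A is aromatic (benzene ring).
Ring B has one sp³ carbon, so it is not fully conjugated — not aromatic (cyclopentene ring).
Ring C is planar and fully conjugated; 3 ring double bonds give 6 π electrons. Since 6 = 4n+2 (n=1), ring C is aromatic (pyrimidine).
Ring D has only sp² ring atoms; a planar conformation would have a fully conjugated π system of 8 electrons. But 8 = 4(2), which is 4n not 4n+2, so ring D is not aromatic (cyclooctatetraene) — cyclooctatetraene distorts into a non-planar tub to avoid antiaromaticity.
Ring E has only sp² ring atoms; a planar conformation would have a fully conjugated π system of 4 electrons. But 4 = 4(1), which is 4n not 4n+2, so ring E is not aromatic (cyclopentadienyl cation).
Aromatic: A, C. Total: 2.

2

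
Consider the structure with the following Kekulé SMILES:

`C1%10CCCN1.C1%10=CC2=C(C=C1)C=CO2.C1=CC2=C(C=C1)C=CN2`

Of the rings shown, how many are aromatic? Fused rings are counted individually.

4

The SMILES encodes a five-membered saturated ring of four carbons and one N–H nitrogen; a six-membered carbon ring with three alternating C=C double bonds, fused to a five-membered ring containing one oxygen and two C=C double bonds; a six-membered carbon ring with three alternating C=C double bonds, fused to a five-membered ring containing one N–H nitrogen and two C=C double bonds.
The 5-membered ring with one N–H has only sp³ atoms, so it is not fully conjugated — not aromatic (pyrrolidine).
The fused 6/5-membered bicyclic (with one oxygen) is a single π system with 9 sp² atoms and 10 π electrons from ring double bonds plus a heteroatom lone pair. 10 = 4(2)+2, so the system is aromatic and both rings count as aromatic (benzofuran).
The fused 6/5-membered bicyclic (with one N–H) is a single π system with 9 sp² atoms and 10 π electrons from ring double bonds plus a heteroatom lone pair. 10 = 4(2)+2, so the system is aromatic and both rings count as aromatic (indole).
4 of the 5 rings are aromatic. Total: 4.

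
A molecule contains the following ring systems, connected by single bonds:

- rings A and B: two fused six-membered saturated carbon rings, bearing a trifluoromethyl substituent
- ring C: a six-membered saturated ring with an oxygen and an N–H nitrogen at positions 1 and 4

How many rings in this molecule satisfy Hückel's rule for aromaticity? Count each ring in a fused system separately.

0

Ring A has only sp³ atoms, so it is not fully conjugated — not aromatic (cyclohexane ring).
Ring B has only sp³ atoms, so it is not fully conjugated — not aromatic (cyclohexane ring).
Ring C has only sp³ atoms, so it is not fully conjugated — not aromatic (morpholine).
No ring is aromatic. Total: 0.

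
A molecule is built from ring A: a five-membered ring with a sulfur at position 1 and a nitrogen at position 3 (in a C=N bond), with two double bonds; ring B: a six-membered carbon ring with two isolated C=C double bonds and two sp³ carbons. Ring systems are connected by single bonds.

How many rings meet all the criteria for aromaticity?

1

Ring A is planar and fully conjugated; 2 ring double bonds (4 π electrons) plus a heteroatom lone pair (2) give 6 π electrons. Since 6 = 4n+2 (n=1), ring A is aromatic (thiazole).
Ring B has two sp³ carbons, so it is not fully conjugated — not aromatic (1,4-cyclohexadiene).
Aromatic: A. Total: 1.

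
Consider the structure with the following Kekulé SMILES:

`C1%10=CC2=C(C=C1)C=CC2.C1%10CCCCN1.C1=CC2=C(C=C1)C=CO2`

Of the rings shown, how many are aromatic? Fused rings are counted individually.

3

The SMILES encodes a six-membered carbon ring with three alternating C=C double bonds, fused to a five-membered carbon ring containing one C=C double bond and one sp³ carbon; a six-membered saturated ring of five carbons and one N–H nitrogen; a six-membered carbon ring with three alternating C=C double bonds, fused to a five-membered ring containing one oxygen and two C=C double bonds.
The 6-membered ring is fully conjugated (every ring atom contributes a p orbital); 3 ring double bonds give 6 π electrons. That satisfies 4n+2 with n=1, so it is aromatic (benzene ring).
The 5-membered ring has one sp³ carbon, so it is not fully conjugated — not aromatic (cyclopentene ring).
The 6-membered ring with one N–H has only sp³ atoms, so it is not fully conjugated — not aromatic (piperidine).
The fused 6/5-membered bicyclic (with one oxygen) is a single π system with 9 sp² atoms and 10 π electrons from ring double bonds plus a heteroatom lone pair. 10 = 4(2)+2, so the system is aromatic and both rings count as aromatic (benzofuran).
3 of the 5 rings are aromatic. Total: 3.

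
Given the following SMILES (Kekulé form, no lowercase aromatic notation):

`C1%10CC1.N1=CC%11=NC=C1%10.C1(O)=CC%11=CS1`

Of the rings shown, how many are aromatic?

The SMILES encodes a three-membered saturated carbon ring; a six-membered ring with nitrogens at positions 1 and 4 and three alternating double bonds; a five-membered ring of four carbons and one sulfur, with two C=C double bonds.
The 3-membered ring has only sp³ atoms, so it is not fully conjugated — not aromatic (cyclopropane).
The 6-membered ring with two nitrogens (1,4) has a continuous p-orbital overlap around the ring; 3 ring double bonds give 6 π electrons. Since 6 = 4n+2 (n=1), it is aromatic (pyrazine).
The 5-membered ring with one sulfur is fully conjugated (every ring atom contributes a p orbital); 2 ring double bonds (4 π electrons) plus a heteroatom lone pair (2) give 6 π electrons. Since 6 = 4n+2 (n=1), it is aromatic (thiophene).
2 of the 3 rings are aromatic. Total: 2.

2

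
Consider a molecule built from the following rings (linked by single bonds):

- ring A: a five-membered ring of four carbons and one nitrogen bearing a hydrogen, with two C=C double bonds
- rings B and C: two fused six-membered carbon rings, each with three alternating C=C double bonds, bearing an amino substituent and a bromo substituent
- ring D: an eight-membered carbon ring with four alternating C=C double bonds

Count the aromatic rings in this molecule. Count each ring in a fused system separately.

Ring A is planar and fully conjugated; 2 ring double bonds (4 π electrons) plus a heteroatom lone pair (2) give 6 π electrons. 6 = 4(1)+2, so ring A is aromatic (pyrrole).
Rings B and C form a fused bicyclic system with 10 sp² atoms and 10 π electrons from ring double bonds. 10 = 4(2)+2, so the system is aromatic and both rings count as aromatic (naphthalene).
Ring D has only sp² ring atoms; a planar conformation would have a fully conjugated π system of 8 electrons. But 8 = 4(2), which is 4n not 4n+2, so ring D is not aromatic (cyclooctatetraene) — cyclooctatetraene distorts into a non-planar tub to avoid antiaromaticity.
Aromatic: A, B, C. Total: 3.

3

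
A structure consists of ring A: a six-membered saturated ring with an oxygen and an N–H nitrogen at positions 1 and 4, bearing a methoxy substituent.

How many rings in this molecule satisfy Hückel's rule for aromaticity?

0

Ring A has only sp³ atoms, so it is not fully conjugated — not aromatic (morpholine).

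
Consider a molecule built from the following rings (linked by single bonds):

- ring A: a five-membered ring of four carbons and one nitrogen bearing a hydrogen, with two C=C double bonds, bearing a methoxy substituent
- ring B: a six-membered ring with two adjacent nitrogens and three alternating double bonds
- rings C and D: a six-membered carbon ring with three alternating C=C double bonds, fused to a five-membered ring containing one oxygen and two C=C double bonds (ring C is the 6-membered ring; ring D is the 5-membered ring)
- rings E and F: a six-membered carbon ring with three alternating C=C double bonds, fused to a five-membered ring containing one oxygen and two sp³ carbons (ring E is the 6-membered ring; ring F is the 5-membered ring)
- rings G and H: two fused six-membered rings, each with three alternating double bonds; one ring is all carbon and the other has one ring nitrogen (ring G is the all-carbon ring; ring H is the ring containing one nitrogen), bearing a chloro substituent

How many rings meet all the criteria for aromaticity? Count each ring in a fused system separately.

Ring A has a continuous p-orbital overlap around the ring; 2 ring double bonds (4 π electrons) plus a heteroatom lone pair (2) give 6 π electrons. That satisfies 4n+2 with n=1, so ring A is aromatic (pyrrole).
Ring B is fully conjugated (every ring atom contributes a p orbital); 3 ring double bonds give 6 π electrons. Since 6 = 4n+2 (n=1), ring B is aromatic (pyridazine).
Rings C and D form a fused bicyclic system (with one oxygen) with 9 sp² atoms and 10 π electrons from ring double bonds plus a heteroatom lone pair. 10 = 4(2)+2, so the system is aromatic and both rings count as aromatic (benzofuran).
Ring E is planar and fully conjugated; 3 ring double bonds give 6 π electrons. 6 = 4(1)+2, so ring E is aromatic (benzene ring).
Ring F has two sp³ carbons, so it is not fully conjugated — not aromatic (oxolane ring).
Rings G and H form a fused bicyclic system (with one nitrogen) with 10 sp² atoms and 10 π electrons from ring double bonds. 10 = 4(2)+2, so the system is aromatic and both rings count as aromatic (quinoline).
Aromatic: A, B, C, D, E, G, H. Total: 7.

7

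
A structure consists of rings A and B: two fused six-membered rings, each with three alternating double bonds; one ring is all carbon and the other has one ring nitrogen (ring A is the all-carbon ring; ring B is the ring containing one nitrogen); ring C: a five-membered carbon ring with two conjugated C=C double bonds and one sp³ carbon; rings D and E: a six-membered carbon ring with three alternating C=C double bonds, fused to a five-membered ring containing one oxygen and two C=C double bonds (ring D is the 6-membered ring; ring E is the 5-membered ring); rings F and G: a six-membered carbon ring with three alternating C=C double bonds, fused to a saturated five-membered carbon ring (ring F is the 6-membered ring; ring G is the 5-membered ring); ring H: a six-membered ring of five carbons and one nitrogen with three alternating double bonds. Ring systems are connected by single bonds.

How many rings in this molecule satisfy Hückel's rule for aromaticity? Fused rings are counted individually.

6

Rings A and B form a fused bicyclic system (with one nitrogen) with 10 sp² atoms and 10 π electrons from ring double bonds. 10 = 4(2)+2, so the system is aromatic and both rings count as aromatic (quinoline).
Ring C has one sp³ carbon, so it is not fully conjugated — not aromatic (cyclopentadiene).
Rings D and E form a fused bicyclic system (with one oxygen) with 9 sp² atoms and 10 π electrons from ring double bonds plus a heteroatom lone pair. 10 = 4(2)+2, so the system is aromatic and both rings count as aromatic (benzofuran).
Ring F has a continuous p-orbital overlap around the ring; 3 ring double bonds give 6 π electrons. 6 = 4(1)+2, so ring F is aromatic (benzene ring).
Ring G has three sp³ carbons, so it is not fully conjugated — not aromatic (cyclopentane ring).
Ring H is planar and fully conjugated; 3 ring double bonds give 6 π electrons. Since 6 = 4n+2 (n=1), ring H is aromatic (pyridine).
Aromatic: A, B, D, E, F, H. Total: 6.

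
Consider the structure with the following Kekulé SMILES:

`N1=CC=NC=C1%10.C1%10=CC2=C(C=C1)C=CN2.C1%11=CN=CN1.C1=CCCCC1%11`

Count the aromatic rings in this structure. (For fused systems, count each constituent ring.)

4

The SMILES encodes a six-membered ring with nitrogens at positions 1 and 4 and three alternating double bonds; a six-membered carbon ring with three alternating C=C double bonds, fused to a five-membered ring containing one N–H nitrogen and two C=C double bonds; a five-membered ring with nitrogens at positions 1 and 3 (one bearing H, one in a C=N bond) and two double bonds; a six-membered carbon ring with one C=C double bond.
The 6-membered ring with two nitrogens (1,4) is fully conjugated (every ring atom contributes a p orbital); 3 ring double bonds give 6 π electrons. That satisfies 4n+2 with n=1, so it is aromatic (pyrazine).
The fused 6/5-membered bicyclic (with one N–H) is a single π system with 9 sp² atoms and 10 π electrons from ring double bonds plus a heteroatom lone pair. 10 = 4(2)+2, so the system is aromatic and both rings count as aromatic (indole).
The 5-membered ring with two nitrogens (one N–H, one =N–) is fully conjugated (every ring atom contributes a p orbital); 2 ring double bonds (4 π electrons) plus a heteroatom lone pair (2) give 6 π electrons. 6 = 4(1)+2, so it is aromatic (imidazole).
The 6-membered ring has four sp³ carbons, so it is not fully conjugated — not aromatic (cyclohexene).
4 of the 5 rings are aromatic. Total: 4.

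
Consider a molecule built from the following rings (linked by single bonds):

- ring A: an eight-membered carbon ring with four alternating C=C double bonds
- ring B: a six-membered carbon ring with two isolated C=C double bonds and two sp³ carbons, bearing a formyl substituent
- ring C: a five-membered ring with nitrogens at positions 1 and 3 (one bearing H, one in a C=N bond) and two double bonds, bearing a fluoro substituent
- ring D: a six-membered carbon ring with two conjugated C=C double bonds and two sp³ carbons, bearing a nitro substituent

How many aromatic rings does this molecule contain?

Ring A has only sp² ring atoms; a planar conformation would have a fully conjugated π system of 8 electrons. But 8 = 4(2), which is 4n not 4n+2, so ring A is not aromatic (cyclooctatetraene) — cyclooctatetraene distorts into a non-planar tub to avoid antiaromaticity.
Ring B has two sp³ carbons, so it is not fully conjugated — not aromatic (1,4-cyclohexadiene).
Ring C is planar and fully conjugated; 2 ring double bonds (4 π electrons) plus a heteroatom lone pair (2) give 6 π electrons. 6 = 4(1)+2, so ring C is aromatic (imidazole).
Ring D has two sp³ carbons, so it is not fully conjugated — not aromatic (1,3-cyclohexadiene).
Aromatic: C. Total: 1.

1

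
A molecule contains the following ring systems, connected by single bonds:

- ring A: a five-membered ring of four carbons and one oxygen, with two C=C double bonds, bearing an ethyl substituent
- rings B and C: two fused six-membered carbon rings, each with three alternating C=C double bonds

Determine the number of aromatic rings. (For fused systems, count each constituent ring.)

3

Ring A is planar and fully conjugated; 2 ring double bonds (4 π electrons) plus a heteroatom lone pair (2) give 6 π electrons. Since 6 = 4n+2 (n=1), ring A is aromatic (furan).
Rings B and C form a fused bicyclic system with 10 sp² atoms and 10 π electrons from ring double bonds. 10 = 4(2)+2, so the system is aromatic and both rings count as aromatic (naphthalene).
Aromatic: A, B, C. Total: 3.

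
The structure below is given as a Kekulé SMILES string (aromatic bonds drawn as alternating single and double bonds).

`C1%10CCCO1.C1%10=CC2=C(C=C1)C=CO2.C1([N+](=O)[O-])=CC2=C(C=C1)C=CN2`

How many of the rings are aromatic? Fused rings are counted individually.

The SMILES encodes a five-membered saturated ring of four carbons and one oxygen; a six-membered carbon ring with three alternating C=C double bonds, fused to a five-membered ring containing one oxygen and two C=C double bonds; a six-membered carbon ring with three alternating C=C double bonds, fused to a five-membered ring containing one N–H nitrogen and two C=C double bonds.
The 5-membered ring with one oxygen has only sp³ atoms, so it is not fully conjugated — not aromatic (tetrahydrofuran).
The fused 6/5-membered bicyclic (with one oxygen) is a single π system with 9 sp² atoms and 10 π electrons from ring double bonds plus a heteroatom lone pair. 10 = 4(2)+2, so the system is aromatic and both rings count as aromatic (benzofuran).
The fused 6/5-membered bicyclic (with one N–H) is a single π system with 9 sp² atoms and 10 π electrons from ring double bonds plus a heteroatom lone pair. 10 = 4(2)+2, so the system is aromatic and both rings count as aromatic (indole).
4 of the 5 rings are aromatic. Total: 4.

4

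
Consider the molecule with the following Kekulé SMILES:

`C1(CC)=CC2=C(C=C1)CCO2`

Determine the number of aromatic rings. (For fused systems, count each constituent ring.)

The SMILES encodes a six-membered carbon ring with three alternating C=C double bonds, fused to a five-membered ring containing one oxygen and two sp³ carbons.
The 6-membered ring is planar and fully conjugated; 3 ring double bonds give 6 π electrons. 6 = 4(1)+2, so it is aromatic (benzene ring).
The 5-membered ring with one oxygen has two sp³ carbons, so it is not fully conjugated — not aromatic (oxolane ring).
1 of the 2 rings is aromatic. Total: 1.

1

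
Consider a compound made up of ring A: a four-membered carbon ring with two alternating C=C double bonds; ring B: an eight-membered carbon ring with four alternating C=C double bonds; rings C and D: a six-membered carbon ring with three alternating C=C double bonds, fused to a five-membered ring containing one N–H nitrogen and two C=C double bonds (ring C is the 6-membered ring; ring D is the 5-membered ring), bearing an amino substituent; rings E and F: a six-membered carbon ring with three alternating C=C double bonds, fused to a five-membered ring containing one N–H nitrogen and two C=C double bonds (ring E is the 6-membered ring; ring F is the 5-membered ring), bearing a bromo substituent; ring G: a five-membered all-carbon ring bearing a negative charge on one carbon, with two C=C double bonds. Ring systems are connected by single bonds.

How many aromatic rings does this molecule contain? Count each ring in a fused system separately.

Ring A has only sp² ring atoms; a planar conformation would have a fully conjugated π system of 4 electrons. But 4 = 4(1), which is 4n not 4n+2, so ring A is not aromatic (cyclobutadiene) — cyclobutadiene is antiaromatic and distorts to a rectangle.
Ring B has only sp² ring atoms; a planar conformation would have a fully conjugated π system of 8 electrons. But 8 = 4(2), which is 4n not 4n+2, so ring B is not aromatic (cyclooctatetraene) — cyclooctatetraene distorts into a non-planar tub to avoid antiaromaticity.
Rings C and D form a fused bicyclic system (with one N–H) with 9 sp² atoms and 10 π electrons from ring double bonds plus a heteroatom lone pair. 10 = 4(2)+2, so the system is aromatic and both rings count as aromatic (indole).
Rings E and F form a fused bicyclic system (with one N–H) with 9 sp² atoms and 10 π electrons from ring double bonds plus a heteroatom lone pair. 10 = 4(2)+2, so the system is aromatic and both rings count as aromatic (indole).
Ring G has a continuous p-orbital overlap around the ring; 2 ring double bonds (4 π electrons) plus the carbanion lone pair (2) give 6 π electrons. That satisfies 4n+2 with n=1, so ring G is aromatic (cyclopentadienyl anion).
Aromatic: C, D, E, F, G. Total: 5.

5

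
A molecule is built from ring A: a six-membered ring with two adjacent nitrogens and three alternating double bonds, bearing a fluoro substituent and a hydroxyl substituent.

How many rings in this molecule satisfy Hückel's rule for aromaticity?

Ring A has a continuous p-orbital overlap around the ring; 3 ring double bonds give 6 π electrons. Since 6 = 4n+2 (n=1), ring A is aromatic (pyridazine).

1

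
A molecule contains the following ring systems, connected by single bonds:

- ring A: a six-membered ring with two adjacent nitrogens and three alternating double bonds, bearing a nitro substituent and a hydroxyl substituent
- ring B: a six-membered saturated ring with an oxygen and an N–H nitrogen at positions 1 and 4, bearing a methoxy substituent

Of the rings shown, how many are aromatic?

1

Ring A has a continuous p-orbital overlap around the ring; 3 ring double bonds give 6 π electrons. That satisfies 4n+2 with n=1, so ring A is aromatic (pyridazine).
Ring B has only sp³ atoms, so it is not fully conjugated — not aromatic (morpholine).
Aromatic: A. Total: 1.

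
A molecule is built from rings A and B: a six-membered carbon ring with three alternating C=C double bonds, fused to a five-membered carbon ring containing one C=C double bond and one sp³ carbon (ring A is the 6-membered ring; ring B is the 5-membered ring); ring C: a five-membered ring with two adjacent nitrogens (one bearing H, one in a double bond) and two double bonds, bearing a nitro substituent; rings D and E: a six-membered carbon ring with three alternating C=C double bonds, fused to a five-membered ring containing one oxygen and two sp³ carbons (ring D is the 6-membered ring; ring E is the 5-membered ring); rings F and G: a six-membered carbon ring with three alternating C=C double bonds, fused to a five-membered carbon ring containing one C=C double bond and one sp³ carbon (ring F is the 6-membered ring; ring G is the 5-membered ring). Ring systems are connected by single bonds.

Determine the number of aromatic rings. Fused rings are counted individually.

Ring A has a continuous p-orbital overlap around the ring; 3 ring double bonds give 6 π electrons. 6 = 4(1)+2, so ring A is aromatic (benzene ring).
Ring B has one sp³ carbon, so it is not fully conjugated — not aromatic (cyclopentene ring).
Ring C has a continuous p-orbital overlap around the ring; 2 ring double bonds (4 π electrons) plus a heteroatom lone pair (2) give 6 π electrons. 6 = 4(1)+2, so ring C is aromatic (pyrazole).
Ring D has a continuous p-orbital overlap around the ring; 3 ring double bonds give 6 π electrons. 6 = 4(1)+2, so ring D is aromatic (benzene ring).
Ring E has two sp³ carbons, so it is not fully conjugated — not aromatic (oxolane ring).
Ring F is fully conjugated (every ring atom contributes a p orbital); 3 ring double bonds give 6 π electrons. 6 = 4(1)+2, so ring F is aromatic (benzene ring).
Ring G has one sp³ carbon, so it is not fully conjugated — not aromatic (cyclopentene ring).
Aromatic: A, C, D, F. Total: 4.

4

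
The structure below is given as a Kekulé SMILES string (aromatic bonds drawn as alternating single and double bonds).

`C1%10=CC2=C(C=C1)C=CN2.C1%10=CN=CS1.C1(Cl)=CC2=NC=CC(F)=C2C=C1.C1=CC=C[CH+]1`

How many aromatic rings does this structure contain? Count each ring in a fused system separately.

5

The SMILES encodes a six-membered carbon ring with three alternating C=C double bonds, fused to a five-membered ring containing one N–H nitrogen and two C=C double bonds; a five-membered ring with a sulfur at position 1 and a nitrogen at position 3 (in a C=N bond), with two double bonds; two fused six-membered rings, each with three alternating double bonds; one ring is all carbon and the other has one ring nitrogen; a five-membered all-carbon ring bearing a positive charge on one carbon, with two C=C double bonds.
The fused 6/5-membered bicyclic (with one N–H) is a single π system with 9 sp² atoms and 10 π electrons from ring double bonds plus a heteroatom lone pair. 10 = 4(2)+2, so the system is aromatic and both rings count as aromatic (indole).
The 5-membered ring with one sulfur and one =N– has a continuous p-orbital overlap around the ring; 2 ring double bonds (4 π electrons) plus a heteroatom lone pair (2) give 6 π electrons. That satisfies 4n+2 with n=1, so it is aromatic (thiazole).
The fused 6/6-membered bicyclic (with one nitrogen) is a single π system with 10 sp² atoms and 10 π electrons from ring double bonds. 10 = 4(2)+2, so the system is aromatic and both rings count as aromatic (quinoline).
The 5-membered ring has only sp² ring atoms; a planar conformation would have a fully conjugated π system of 4 electrons. But 4 = 4(1), which is 4n not 4n+2, so it is not aromatic (cyclopentadienyl cation).
5 of the 6 rings are aromatic. Total: 5.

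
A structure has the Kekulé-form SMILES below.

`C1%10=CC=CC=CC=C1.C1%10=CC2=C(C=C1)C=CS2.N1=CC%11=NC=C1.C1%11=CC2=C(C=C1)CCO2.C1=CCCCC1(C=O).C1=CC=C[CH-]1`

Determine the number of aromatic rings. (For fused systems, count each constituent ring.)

5

The SMILES encodes an eight-membered carbon ring with four alternating C=C double bonds; a six-membered carbon ring with three alternating C=C double bonds, fused to a five-membered ring containing one sulfur and two C=C double bonds; a six-membered ring with nitrogens at positions 1 and 4 and three alternating double bonds; a six-membered carbon ring with three alternating C=C double bonds, fused to a five-membered ring containing one oxygen and two sp³ carbons; a six-membered carbon ring with one C=C double bond; a five-membered all-carbon ring bearing a negative charge on one carbon, with two C=C double bonds.
The 8-membered ring has only sp² ring atoms; a planar conformation would have a fully conjugated π system of 8 electrons. But 8 = 4(2), which is 4n not 4n+2, so it is not aromatic (cyclooctatetraene) — cyclooctatetraene distorts into a non-planar tub to avoid antiaromaticity.
The fused 6/5-membered bicyclic (with one sulfur) is a single π system with 9 sp² atoms and 10 π electrons from ring double bonds plus a heteroatom lone pair. 10 = 4(2)+2, so the system is aromatic and both rings count as aromatic (benzothiophene).
The 6-membered ring with two nitrogens (1,4) is planar and fully conjugated; 3 ring double bonds give 6 π electrons. Since 6 = 4n+2 (n=1), it is aromatic (pyrazine).
The 6-membered ring is fully conjugated (every ring atom contributes a p orbital); 3 ring double bonds give 6 π electrons. 6 = 4(1)+2, so it is aromatic (benzene ring).
The 5-membered ring with one oxygen has two sp³ carbons, so it is not fully conjugated — not aromatic (oxolane ring).
The second 6-membered ring has four sp³ carbons, so it is not fully conjugated — not aromatic (cyclohexene).
The 5-membered ring is fully conjugated (every ring atom contributes a p orbital); 2 ring double bonds (4 π electrons) plus the carbanion lone pair (2) give 6 π electrons. That satisfies 4n+2 with n=1, so it is aromatic (cyclopentadienyl anion).
5 of the 8 rings are aromatic. Total: 5.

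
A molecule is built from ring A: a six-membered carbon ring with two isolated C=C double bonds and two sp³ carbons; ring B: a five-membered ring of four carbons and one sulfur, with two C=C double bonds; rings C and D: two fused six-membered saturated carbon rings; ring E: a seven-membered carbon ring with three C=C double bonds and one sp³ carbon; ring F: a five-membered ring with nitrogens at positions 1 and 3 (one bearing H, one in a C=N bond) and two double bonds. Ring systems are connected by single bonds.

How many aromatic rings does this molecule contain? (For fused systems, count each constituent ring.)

2

Ring A has two sp³ carbons, so it is not fully conjugated — not aromatic (1,4-cyclohexadiene).
Ring B is planar and fully conjugated; 2 ring double bonds (4 π electrons) plus a heteroatom lone pair (2) give 6 π electrons. That satisfies 4n+2 with n=1, so ring B is aromatic (thiophene).
Ring C has only sp³ atoms, so it is not fully conjugated — not aromatic (cyclohexane ring).
Ring D has only sp³ atoms, so it is not fully conjugated — not aromatic (cyclohexane ring).
Ring E has one sp³ carbon, so it is not fully conjugated — not aromatic (cycloheptatriene).
Ring F has a continuous p-orbital overlap around the ring; 2 ring double bonds (4 π electrons) plus a heteroatom lone pair (2) give 6 π electrons. That satisfies 4n+2 with n=1, so ring F is aromatic (imidazole).
Aromatic: B, F. Total: 2.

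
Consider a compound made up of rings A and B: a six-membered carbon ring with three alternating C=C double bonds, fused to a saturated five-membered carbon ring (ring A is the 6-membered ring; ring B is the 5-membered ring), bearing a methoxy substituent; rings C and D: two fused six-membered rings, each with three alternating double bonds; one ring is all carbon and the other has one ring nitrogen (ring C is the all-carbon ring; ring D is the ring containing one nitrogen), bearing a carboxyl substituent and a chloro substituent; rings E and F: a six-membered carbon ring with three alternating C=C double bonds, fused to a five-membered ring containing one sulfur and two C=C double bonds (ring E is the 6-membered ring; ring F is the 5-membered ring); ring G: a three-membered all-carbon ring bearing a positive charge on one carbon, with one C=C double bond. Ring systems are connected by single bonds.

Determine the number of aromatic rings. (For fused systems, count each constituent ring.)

6

Ring A is fully conjugated (every ring atom contributes a p orbital); 3 ring double bonds give 6 π electrons. 6 = 4(1)+2, so ring A is aromatic (benzene ring).
Ring B has three sp³ carbons, so it is not fully conjugated — not aromatic (cyclopentane ring).
Rings C and D form a fused bicyclic system (with one nitrogen) with 10 sp² atoms and 10 π electrons from ring double bonds. 10 = 4(2)+2, so the system is aromatic and both rings count as aromatic (quinoline).
Rings E and F form a fused bicyclic system (with one sulfur) with 9 sp² atoms and 10 π electrons from ring double bonds plus a heteroatom lone pair. 10 = 4(2)+2, so the system is aromatic and both rings count as aromatic (benzothiophene).
Ring G is fully conjugated (every ring atom contributes a p orbital); 1 ring double bond (2 π electrons) plus the carbocation's empty p orbital (0, but keeps the ring conjugated) give 2 π electrons. 2 = 4(0)+2, so ring G is aromatic (cyclopropenyl cation).
Aromatic: A, C, D, E, F, G. Total: 6.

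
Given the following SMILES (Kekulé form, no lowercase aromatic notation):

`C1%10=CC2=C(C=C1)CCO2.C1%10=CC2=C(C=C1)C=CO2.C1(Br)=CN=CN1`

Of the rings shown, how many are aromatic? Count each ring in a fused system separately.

The SMILES encodes a six-membered carbon ring with three alternating C=C double bonds, fused to a five-membered ring containing one oxygen and two sp³ carbons; a six-membered carbon ring with three alternating C=C double bonds, fused to a five-membered ring containing one oxygen and two C=C double bonds; a five-membered ring with nitrogens at positions 1 and 3 (one bearing H, one in a C=N bond) and two double bonds.
The 6-membered ring is planar and fully conjugated; 3 ring double bonds give 6 π electrons. 6 = 4(1)+2, so it is aromatic (benzene ring).
The 5-membered ring with one oxygen has two sp³ carbons, so it is not fully conjugated — not aromatic (oxolane ring).
The fused 6/5-membered bicyclic (with one oxygen) is a single π system with 9 sp² atoms and 10 π electrons from ring double bonds plus a heteroatom lone pair. 10 = 4(2)+2, so the system is aromatic and both rings count as aromatic (benzofuran).
The 5-membered ring with two nitrogens (one N–H, one =N–) has a continuous p-orbital overlap around the ring; 2 ring double bonds (4 π electrons) plus a heteroatom lone pair (2) give 6 π electrons. 6 = 4(1)+2, so it is aromatic (imidazole).
4 of the 5 rings are aromatic. Total: 4.

4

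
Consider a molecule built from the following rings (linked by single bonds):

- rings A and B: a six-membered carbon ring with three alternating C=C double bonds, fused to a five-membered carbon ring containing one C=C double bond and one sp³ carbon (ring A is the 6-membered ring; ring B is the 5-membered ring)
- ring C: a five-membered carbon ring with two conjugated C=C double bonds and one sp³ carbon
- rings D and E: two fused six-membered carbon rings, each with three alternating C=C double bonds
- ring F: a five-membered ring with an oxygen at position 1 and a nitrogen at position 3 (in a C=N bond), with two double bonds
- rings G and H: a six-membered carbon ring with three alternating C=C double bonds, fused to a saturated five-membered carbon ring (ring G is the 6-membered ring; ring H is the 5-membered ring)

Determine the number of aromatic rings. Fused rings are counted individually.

Ring A has a continuous p-orbital overlap around the ring; 3 ring double bonds give 6 π electrons. Since 6 = 4n+2 (n=1), ring A is aromatic (benzene ring).
Ring B has one sp³ carbon, so it is not fully conjugated — not aromatic (cyclopentene ring).
Ring C has one sp³ carbon, so it is not fully conjugated — not aromatic (cyclopentadiene).
Rings D and E form a fused bicyclic system with 10 sp² atoms and 10 π electrons from ring double bonds. 10 = 4(2)+2, so the system is aromatic and both rings count as aromatic (naphthalene).
Ring F has a continuous p-orbital overlap around the ring; 2 ring double bonds (4 π electrons) plus a heteroatom lone pair (2) give 6 π electrons. 6 = 4(1)+2, so ring F is aromatic (oxazole).
Ring G is fully conjugated (every ring atom contributes a p orbital); 3 ring double bonds give 6 π electrons. Since 6 = 4n+2 (n=1), ring G is aromatic (benzene ring).
Ring H has three sp³ carbons, so it is not fully conjugated — not aromatic (cyclopentane ring).
Aromatic: A, D, E, F, G. Total: 5.

5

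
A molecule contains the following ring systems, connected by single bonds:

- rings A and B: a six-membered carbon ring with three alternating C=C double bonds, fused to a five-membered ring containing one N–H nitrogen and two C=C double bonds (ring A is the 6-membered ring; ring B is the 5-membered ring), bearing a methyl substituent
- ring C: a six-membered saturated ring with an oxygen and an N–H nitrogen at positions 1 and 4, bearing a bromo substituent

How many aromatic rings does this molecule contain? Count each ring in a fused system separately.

Rings A and B form a fused bicyclic system (with one N–H) with 9 sp² atoms and 10 π electrons from ring double bonds plus a heteroatom lone pair. 10 = 4(2)+2, so the system is aromatic and both rings count as aromatic (indole).
Ring C has only sp³ atoms, so it is not fully conjugated — not aromatic (morpholine).
Aromatic: A, B. Total: 2.

2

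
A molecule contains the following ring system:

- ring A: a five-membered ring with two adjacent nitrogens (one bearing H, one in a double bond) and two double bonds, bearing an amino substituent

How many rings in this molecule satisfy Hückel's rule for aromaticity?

1

Ring A has a continuous p-orbital overlap around the ring; 2 ring double bonds (4 π electrons) plus a heteroatom lone pair (2) give 6 π electrons. Since 6 = 4n+2 (n=1), ring A is aromatic (pyrazole).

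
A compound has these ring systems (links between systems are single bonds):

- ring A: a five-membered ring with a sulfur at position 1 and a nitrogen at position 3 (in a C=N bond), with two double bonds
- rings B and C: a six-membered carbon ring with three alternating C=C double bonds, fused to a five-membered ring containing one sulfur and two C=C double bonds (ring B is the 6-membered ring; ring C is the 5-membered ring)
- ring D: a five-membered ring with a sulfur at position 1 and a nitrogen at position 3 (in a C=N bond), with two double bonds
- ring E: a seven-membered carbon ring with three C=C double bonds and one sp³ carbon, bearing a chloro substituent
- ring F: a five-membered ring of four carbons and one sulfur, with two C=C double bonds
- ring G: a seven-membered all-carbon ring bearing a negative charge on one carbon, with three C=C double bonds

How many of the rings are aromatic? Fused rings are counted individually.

5

Ring A is planar and fully conjugated; 2 ring double bonds (4 π electrons) plus a heteroatom lone pair (2) give 6 π electrons. That satisfies 4n+2 with n=1, so ring A is aromatic (thiazole).
Rings B and C form a fused bicyclic system (with one sulfur) with 9 sp² atoms and 10 π electrons from ring double bonds plus a heteroatom lone pair. 10 = 4(2)+2, so the system is aromatic and both rings count as aromatic (benzothiophene).
Ring D is planar and fully conjugated; 2 ring double bonds (4 π electrons) plus a heteroatom lone pair (2) give 6 π electrons. That satisfies 4n+2 with n=1, so ring D is aromatic (thiazole).
Ring E has one sp³ carbon, so it is not fully conjugated — not aromatic (cycloheptatriene).
Ring F has a continuous p-orbital overlap around the ring; 2 ring double bonds (4 π electrons) plus a heteroatom lone pair (2) give 6 π electrons. Since 6 = 4n+2 (n=1), ring F is aromatic (thiophene).
Ring G has only sp² ring atoms; a planar conformation would have a fully conjugated π system of 8 electrons. But 8 = 4(2), which is 4n not 4n+2, so ring G is not aromatic (cycloheptatrienyl anion).
Aromatic: A, B, C, D, F. Total: 5.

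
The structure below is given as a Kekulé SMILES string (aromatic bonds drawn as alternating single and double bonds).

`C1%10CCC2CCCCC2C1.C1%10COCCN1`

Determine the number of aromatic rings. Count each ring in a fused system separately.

0

The SMILES encodes two fused six-membered saturated carbon rings; a six-membered saturated ring with an oxygen and an N–H nitrogen at positions 1 and 4.
The 6-membered ring has only sp³ atoms, so it is not fully conjugated — not aromatic (cyclohexane ring).
The second 6-membered ring has only sp³ atoms, so it is not fully conjugated — not aromatic (cyclohexane ring).
The 6-membered ring with one oxygen and one N–H (1,4) has only sp³ atoms, so it is not fully conjugated — not aromatic (morpholine).
None of the rings are aromatic. Total: 0.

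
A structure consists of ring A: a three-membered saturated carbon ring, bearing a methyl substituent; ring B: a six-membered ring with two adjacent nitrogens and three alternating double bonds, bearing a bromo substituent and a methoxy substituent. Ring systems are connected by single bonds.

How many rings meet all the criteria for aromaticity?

Ring A has only sp³ atoms, so it is not fully conjugated — not aromatic (cyclopropane).
Ring B has a continuous p-orbital overlap around the ring; 3 ring double bonds give 6 π electrons. 6 = 4(1)+2, so ring B is aromatic (pyridazine).
Aromatic: B. Total: 1.

1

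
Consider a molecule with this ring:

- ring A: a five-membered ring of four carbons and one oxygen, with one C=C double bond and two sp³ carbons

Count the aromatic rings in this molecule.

0

Ring A has two sp³ carbons, so it is not fully conjugated — not aromatic (2,3-dihydrofuran).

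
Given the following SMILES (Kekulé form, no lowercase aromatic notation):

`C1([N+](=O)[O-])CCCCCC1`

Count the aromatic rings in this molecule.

0

The SMILES encodes a seven-membered saturated carbon ring.
The 7-membered ring has only sp³ atoms, so it is not fully conjugated — not aromatic (cycloheptane).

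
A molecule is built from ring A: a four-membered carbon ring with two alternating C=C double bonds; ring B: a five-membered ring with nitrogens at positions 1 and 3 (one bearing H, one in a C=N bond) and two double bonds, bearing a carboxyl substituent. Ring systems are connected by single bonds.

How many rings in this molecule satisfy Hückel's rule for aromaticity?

1

Ring A has only sp² ring atoms; a planar conformation would have a fully conjugated π system of 4 electrons. But 4 = 4(1), which is 4n not 4n+2, so ring A is not aromatic (cyclobutadiene) — cyclobutadiene is antiaromatic and distorts to a rectangle.
Ring B is fully conjugated (every ring atom contributes a p orbital); 2 ring double bonds (4 π electrons) plus a heteroatom lone pair (2) give 6 π electrons. 6 = 4(1)+2, so ring B is aromatic (imidazole).
Aromatic: B. Total: 1.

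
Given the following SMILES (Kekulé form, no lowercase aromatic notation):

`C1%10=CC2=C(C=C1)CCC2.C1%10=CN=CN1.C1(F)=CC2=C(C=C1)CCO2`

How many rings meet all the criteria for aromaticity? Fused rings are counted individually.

3

The SMILES encodes a six-membered carbon ring with three alternating C=C double bonds, fused to a saturated five-membered carbon ring; a five-membered ring with nitrogens at positions 1 and 3 (one bearing H, one in a C=N bond) and two double bonds; a six-membered carbon ring with three alternating C=C double bonds, fused to a five-membered ring containing one oxygen and two sp³ carbons.
The 6-membered ring is fully conjugated (every ring atom contributes a p orbital); 3 ring double bonds give 6 π electrons. Since 6 = 4n+2 (n=1), it is aromatic (benzene ring).
The 5-membered ring has three sp³ carbons, so it is not fully conjugated — not aromatic (cyclopentane ring).
The 5-membered ring with two nitrogens (one N–H, one =N–) is fully conjugated (every ring atom contributes a p orbital); 2 ring double bonds (4 π electrons) plus a heteroatom lone pair (2) give 6 π electrons. That satisfies 4n+2 with n=1, so it is aromatic (imidazole).
The second 6-membered ring is fully conjugated (every ring atom contributes a p orbital); 3 ring double bonds give 6 π electrons. Since 6 = 4n+2 (n=1), it is aromatic (benzene ring).
The 5-membered ring with one oxygen has two sp³ carbons, so it is not fully conjugated — not aromatic (oxolane ring).
3 of the 5 rings are aromatic. Total: 3.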